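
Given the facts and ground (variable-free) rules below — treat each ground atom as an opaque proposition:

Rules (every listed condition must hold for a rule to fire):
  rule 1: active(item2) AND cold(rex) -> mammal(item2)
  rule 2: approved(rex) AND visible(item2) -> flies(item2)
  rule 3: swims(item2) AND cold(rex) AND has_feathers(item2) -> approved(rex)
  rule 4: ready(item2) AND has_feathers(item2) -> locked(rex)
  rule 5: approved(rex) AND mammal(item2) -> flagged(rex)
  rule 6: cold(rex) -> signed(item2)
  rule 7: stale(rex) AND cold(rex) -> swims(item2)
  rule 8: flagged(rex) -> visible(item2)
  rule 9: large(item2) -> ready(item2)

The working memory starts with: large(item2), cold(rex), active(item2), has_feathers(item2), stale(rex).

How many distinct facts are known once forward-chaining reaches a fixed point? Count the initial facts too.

Round 1 — rule 1, rule 6, rule 7, rule 9, derive mammal(item2), signed(item2), swims(item2), ready(item2).
Round 2 — rule 3, rule 4, derive approved(rex), locked(rex).
Round 3 — rule 5, derive flagged(rex).
Round 4 — rule 8, derive visible(item2).
Round 5 — rule 2, derive flies(item2).
Closure: {active(item2), approved(rex), cold(rex), flagged(rex), flies(item2), has_feathers(item2), large(item2), locked(rex), mammal(item2), ready(item2), signed(item2), stale(rex), swims(item2), visible(item2)} — 14 facts.

14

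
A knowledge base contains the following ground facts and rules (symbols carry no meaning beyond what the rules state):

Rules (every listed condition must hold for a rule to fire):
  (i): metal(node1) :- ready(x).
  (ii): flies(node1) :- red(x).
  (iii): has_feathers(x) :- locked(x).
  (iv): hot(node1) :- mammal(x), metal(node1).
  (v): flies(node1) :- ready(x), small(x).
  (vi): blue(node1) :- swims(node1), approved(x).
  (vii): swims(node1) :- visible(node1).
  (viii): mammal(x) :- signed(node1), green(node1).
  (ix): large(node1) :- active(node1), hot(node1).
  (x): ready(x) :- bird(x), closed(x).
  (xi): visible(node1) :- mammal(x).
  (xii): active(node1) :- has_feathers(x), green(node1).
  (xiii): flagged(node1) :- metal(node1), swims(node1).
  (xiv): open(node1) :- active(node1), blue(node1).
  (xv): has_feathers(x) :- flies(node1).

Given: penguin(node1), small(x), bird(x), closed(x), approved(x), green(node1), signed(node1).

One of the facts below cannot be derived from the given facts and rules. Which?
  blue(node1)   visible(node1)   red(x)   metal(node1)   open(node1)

Round 1 — (viii), (x), derive mammal(x), ready(x).
Round 2 — (i), (v), (xi), derive metal(node1), flies(node1), visible(node1).
Round 3 — (iv), (vii), (xv), derive hot(node1), swims(node1), has_feathers(x).
Round 4 — (vi), (xii), (xiii), derive blue(node1), active(node1), flagged(node1).
Round 5 — (ix), (xiv), derive large(node1), open(node1).
Derived: visible(node1) (round 2), blue(node1) (round 4), metal(node1) (round 2), open(node1) (round 5). red(x) never appears in any round.

red(x)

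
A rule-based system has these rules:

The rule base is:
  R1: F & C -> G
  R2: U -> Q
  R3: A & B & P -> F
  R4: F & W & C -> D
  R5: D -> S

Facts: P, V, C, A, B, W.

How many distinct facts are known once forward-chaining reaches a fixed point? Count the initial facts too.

10

Round 1: R3 [A & B & P -> F]. Adds F.
Round 2: R1 [F & C -> G]; R4 [F & W & C -> D]. Adds G, D.
Round 3: R5 [D -> S]. Adds S.
Closure: {A, B, C, D, F, G, P, S, V, W} — 10 facts.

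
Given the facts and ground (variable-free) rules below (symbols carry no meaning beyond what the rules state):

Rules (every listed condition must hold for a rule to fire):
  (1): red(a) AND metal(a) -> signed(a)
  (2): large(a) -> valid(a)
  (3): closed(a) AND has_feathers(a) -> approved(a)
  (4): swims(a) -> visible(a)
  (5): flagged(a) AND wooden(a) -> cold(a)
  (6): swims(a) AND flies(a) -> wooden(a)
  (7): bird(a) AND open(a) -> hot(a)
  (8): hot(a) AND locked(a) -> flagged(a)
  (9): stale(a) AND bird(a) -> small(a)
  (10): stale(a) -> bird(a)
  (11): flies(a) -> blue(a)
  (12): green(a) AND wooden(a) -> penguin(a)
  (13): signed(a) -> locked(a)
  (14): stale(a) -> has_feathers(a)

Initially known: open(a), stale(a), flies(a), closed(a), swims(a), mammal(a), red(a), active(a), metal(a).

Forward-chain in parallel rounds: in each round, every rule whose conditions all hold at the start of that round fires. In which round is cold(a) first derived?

4

Round 1: (1) [red(a) AND metal(a) -> signed(a)]; (4) [swims(a) -> visible(a)]; (6) [swims(a) AND flies(a) -> wooden(a)]; (10) [stale(a) -> bird(a)]; (11) [flies(a) -> blue(a)]; (14) [stale(a) -> has_feathers(a)]. Adds signed(a), visible(a), wooden(a), bird(a), blue(a), has_feathers(a).
Round 2: (3) [closed(a) AND has_feathers(a) -> approved(a)]; (7) [bird(a) AND open(a) -> hot(a)]; (9) [stale(a) AND bird(a) -> small(a)]; (13) [signed(a) -> locked(a)]. Adds approved(a), hot(a), small(a), locked(a).
Round 3: (8) [hot(a) AND locked(a) -> flagged(a)]. Adds flagged(a).
Round 4: (5) [flagged(a) AND wooden(a) -> cold(a)]. Adds cold(a).
cold(a) first appears in round 4.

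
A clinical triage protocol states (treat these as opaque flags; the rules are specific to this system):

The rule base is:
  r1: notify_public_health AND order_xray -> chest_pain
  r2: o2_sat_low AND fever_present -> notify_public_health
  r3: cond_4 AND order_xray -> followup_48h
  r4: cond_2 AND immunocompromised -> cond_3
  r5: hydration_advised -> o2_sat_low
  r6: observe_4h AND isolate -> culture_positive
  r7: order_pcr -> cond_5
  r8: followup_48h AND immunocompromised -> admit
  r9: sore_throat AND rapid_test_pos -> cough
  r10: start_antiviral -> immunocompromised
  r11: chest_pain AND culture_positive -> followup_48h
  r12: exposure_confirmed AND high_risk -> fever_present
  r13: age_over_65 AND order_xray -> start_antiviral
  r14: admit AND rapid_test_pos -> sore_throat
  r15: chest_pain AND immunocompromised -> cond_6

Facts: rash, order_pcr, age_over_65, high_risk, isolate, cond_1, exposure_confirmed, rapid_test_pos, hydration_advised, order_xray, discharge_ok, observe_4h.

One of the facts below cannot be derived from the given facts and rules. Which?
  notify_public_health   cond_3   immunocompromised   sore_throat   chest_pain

cond_3

Round 1 — r5, r6, r7, r12, r13, derive o2_sat_low, culture_positive, cond_5, fever_present, start_antiviral.
Round 2 — r2, r10, derive notify_public_health, immunocompromised.
Round 3 — r1, derive chest_pain.
Round 4 — r11, r15, derive followup_48h, cond_6.
Round 5 — r8, derive admit.
Round 6 — r14, derive sore_throat.
Round 7 — r9, derive cough.
Derived: notify_public_health (round 2), sore_throat (round 6), chest_pain (round 3), immunocompromised (round 2). cond_3 never appears in any round.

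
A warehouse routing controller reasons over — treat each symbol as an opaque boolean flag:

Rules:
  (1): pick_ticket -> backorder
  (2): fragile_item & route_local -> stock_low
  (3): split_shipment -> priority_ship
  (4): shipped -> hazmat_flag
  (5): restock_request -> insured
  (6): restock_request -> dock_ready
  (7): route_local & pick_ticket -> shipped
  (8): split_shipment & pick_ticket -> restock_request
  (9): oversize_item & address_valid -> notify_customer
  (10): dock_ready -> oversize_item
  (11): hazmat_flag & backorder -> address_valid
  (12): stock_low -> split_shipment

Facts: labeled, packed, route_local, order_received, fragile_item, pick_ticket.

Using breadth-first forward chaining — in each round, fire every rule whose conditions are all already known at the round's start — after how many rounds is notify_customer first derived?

6

Round 1 — (1), (2), (7), derive backorder, stock_low, shipped.
Round 2 — (4), (12), derive hazmat_flag, split_shipment.
Round 3 — (3), (8), (11), derive priority_ship, restock_request, address_valid.
Round 4 — (5), (6), derive insured, dock_ready.
Round 5 — (10), derive oversize_item.
Round 6 — (9), derive notify_customer.
notify_customer first appears in round 6.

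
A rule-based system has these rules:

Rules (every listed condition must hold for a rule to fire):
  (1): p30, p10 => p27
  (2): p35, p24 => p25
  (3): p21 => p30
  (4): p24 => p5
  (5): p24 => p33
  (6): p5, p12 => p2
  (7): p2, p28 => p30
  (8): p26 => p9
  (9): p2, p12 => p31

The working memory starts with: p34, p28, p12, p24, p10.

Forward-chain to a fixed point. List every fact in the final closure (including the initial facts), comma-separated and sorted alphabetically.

[1] (4) [p24 => p5]; (5) [p24 => p33]. ⇒ new: p5, p33.
[2] (6) [p5, p12 => p2]. ⇒ new: p2.
[3] (7) [p2, p28 => p30]; (9) [p2, p12 => p31]. ⇒ new: p30, p31.
[4] (1) [p30, p10 => p27]. ⇒ new: p27.

p10, p12, p2, p24, p27, p28, p30, p31, p33, p34, p5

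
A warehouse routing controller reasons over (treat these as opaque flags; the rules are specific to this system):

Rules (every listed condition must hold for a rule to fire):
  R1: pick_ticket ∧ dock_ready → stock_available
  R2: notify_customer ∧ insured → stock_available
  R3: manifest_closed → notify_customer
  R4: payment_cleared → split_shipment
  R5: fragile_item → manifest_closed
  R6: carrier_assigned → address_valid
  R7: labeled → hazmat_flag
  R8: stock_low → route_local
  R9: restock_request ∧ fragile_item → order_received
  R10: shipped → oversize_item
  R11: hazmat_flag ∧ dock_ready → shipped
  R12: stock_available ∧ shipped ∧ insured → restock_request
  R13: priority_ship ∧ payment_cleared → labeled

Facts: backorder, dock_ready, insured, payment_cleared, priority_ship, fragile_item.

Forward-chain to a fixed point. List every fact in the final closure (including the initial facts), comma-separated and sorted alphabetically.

backorder, dock_ready, fragile_item, hazmat_flag, insured, labeled, manifest_closed, notify_customer, order_received, oversize_item, payment_cleared, priority_ship, restock_request, shipped, split_shipment, stock_available

Round 1 fires R4, R5, R13, giving split_shipment, manifest_closed, labeled.
Round 2 fires R3, R7, giving notify_customer, hazmat_flag.
Round 3 fires R2, R11, giving stock_available, shipped.
Round 4 fires R10, R12, giving oversize_item, restock_request.
Round 5 fires R9, giving order_received.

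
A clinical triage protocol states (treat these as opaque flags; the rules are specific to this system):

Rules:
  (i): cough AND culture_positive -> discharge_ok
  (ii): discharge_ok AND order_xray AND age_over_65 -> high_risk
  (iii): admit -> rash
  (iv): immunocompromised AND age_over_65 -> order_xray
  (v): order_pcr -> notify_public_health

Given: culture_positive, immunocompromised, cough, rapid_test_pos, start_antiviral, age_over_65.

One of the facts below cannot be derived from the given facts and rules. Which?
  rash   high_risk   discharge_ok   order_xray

rash

[1] (i) [cough AND culture_positive -> discharge_ok]; (iv) [immunocompromised AND age_over_65 -> order_xray]. ⇒ new: discharge_ok, order_xray.
[2] (ii) [discharge_ok AND order_xray AND age_over_65 -> high_risk]. ⇒ new: high_risk.
Derived: high_risk (round 2), order_xray (round 1), discharge_ok (round 1). rash never appears in any round.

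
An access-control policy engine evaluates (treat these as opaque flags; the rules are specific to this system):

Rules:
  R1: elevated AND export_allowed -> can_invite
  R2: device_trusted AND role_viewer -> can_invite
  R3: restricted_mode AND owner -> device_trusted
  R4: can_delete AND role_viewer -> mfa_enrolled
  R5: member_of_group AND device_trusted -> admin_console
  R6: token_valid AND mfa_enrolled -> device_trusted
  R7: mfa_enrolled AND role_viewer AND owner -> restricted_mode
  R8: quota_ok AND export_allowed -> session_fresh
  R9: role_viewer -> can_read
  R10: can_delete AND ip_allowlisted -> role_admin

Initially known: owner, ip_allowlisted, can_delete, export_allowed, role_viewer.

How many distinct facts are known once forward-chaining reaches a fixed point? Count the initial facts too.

Round 1: R4 [can_delete AND role_viewer -> mfa_enrolled]; R9 [role_viewer -> can_read]; R10 [can_delete AND ip_allowlisted -> role_admin]. New: mfa_enrolled, can_read, role_admin.
Round 2: R7 [mfa_enrolled AND role_viewer AND owner -> restricted_mode]. New: restricted_mode.
Round 3: R3 [restricted_mode AND owner -> device_trusted]. New: device_trusted.
Round 4: R2 [device_trusted AND role_viewer -> can_invite]. New: can_invite.
Closure: {can_delete, can_invite, can_read, device_trusted, export_allowed, ip_allowlisted, mfa_enrolled, owner, restricted_mode, role_admin, role_viewer} — 11 facts.

11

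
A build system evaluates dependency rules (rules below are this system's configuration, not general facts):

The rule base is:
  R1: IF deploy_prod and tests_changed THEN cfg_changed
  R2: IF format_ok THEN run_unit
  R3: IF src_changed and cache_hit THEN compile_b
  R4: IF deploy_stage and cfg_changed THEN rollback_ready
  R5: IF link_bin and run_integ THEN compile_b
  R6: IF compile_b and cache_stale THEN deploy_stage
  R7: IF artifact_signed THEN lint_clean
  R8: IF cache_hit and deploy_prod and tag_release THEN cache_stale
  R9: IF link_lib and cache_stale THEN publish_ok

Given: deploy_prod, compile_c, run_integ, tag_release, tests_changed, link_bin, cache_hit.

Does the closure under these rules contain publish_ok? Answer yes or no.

no

Round 1 fires R1, R5, R8, giving cfg_changed, compile_b, cache_stale.
Round 2 fires R6, giving deploy_stage.
Round 3 fires R4, giving rollback_ready.
Fixed point reached. publish_ok is concluded only by R9; R9 needs link_lib (never derived).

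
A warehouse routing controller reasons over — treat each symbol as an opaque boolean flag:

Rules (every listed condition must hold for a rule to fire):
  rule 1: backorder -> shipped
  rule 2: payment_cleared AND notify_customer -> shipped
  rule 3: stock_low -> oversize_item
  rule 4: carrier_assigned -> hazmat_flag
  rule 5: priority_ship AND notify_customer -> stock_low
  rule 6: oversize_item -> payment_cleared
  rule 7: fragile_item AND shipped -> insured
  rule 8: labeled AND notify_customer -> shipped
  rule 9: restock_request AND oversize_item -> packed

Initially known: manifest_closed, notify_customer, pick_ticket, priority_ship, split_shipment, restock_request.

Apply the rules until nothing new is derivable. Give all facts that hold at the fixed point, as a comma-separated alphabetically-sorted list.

Round 1: rule 5 [priority_ship AND notify_customer -> stock_low]. Adds stock_low.
Round 2: rule 3 [stock_low -> oversize_item]. Adds oversize_item.
Round 3: rule 6 [oversize_item -> payment_cleared]; rule 9 [restock_request AND oversize_item -> packed]. Adds payment_cleared, packed.
Round 4: rule 2 [payment_cleared AND notify_customer -> shipped]. Adds shipped.

manifest_closed, notify_customer, oversize_item, packed, payment_cleared, pick_ticket, priority_ship, restock_request, shipped, split_shipment, stock_low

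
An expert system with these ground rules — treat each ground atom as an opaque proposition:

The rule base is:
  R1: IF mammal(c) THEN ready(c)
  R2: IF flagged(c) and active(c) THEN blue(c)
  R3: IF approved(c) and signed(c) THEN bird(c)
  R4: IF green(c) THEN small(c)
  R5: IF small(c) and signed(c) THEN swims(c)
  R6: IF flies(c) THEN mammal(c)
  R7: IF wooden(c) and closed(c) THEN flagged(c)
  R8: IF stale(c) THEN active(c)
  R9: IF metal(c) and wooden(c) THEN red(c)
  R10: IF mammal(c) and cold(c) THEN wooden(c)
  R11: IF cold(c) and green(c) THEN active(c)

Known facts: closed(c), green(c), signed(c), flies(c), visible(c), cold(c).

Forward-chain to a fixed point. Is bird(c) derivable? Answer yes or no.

no

Round 1 fires R4, R6, R11, giving small(c), mammal(c), active(c).
Round 2 fires R1, R5, R10, giving ready(c), swims(c), wooden(c).
Round 3 fires R7, giving flagged(c).
Round 4 fires R2, giving blue(c).
Fixed point reached. bird(c) is concluded only by R3; R3 needs approved(c) (never derived).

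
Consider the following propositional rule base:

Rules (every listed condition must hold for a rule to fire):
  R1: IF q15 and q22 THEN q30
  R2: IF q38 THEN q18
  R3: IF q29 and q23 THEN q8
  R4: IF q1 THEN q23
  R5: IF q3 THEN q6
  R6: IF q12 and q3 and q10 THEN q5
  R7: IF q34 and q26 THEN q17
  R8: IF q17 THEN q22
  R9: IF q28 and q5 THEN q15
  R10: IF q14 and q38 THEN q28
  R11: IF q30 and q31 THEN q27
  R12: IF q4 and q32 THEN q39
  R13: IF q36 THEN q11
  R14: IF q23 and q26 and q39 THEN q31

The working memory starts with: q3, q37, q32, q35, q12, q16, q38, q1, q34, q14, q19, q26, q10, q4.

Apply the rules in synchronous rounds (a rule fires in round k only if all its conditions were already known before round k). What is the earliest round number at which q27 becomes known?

4

Round 1 — R2, R4, R5, R6, R7, R10, R12, derive q18, q23, q6, q5, q17, q28, q39.
Round 2 — R8, R9, R14, derive q22, q15, q31.
Round 3 — R1, derive q30.
Round 4 — R11, derive q27.
q27 first appears in round 4.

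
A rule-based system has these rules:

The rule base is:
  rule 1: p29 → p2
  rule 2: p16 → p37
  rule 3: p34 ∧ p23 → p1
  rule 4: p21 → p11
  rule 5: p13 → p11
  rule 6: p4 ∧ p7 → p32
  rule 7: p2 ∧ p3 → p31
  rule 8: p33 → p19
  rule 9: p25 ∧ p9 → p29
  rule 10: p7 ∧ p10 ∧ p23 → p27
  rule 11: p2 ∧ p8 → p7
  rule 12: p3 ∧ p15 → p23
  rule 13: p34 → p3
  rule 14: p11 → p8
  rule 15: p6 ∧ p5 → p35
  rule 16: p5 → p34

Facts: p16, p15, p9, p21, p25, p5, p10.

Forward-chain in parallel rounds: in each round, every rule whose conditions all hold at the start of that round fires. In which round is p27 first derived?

Round 1: rule 2 [p16 → p37]; rule 4 [p21 → p11]; rule 9 [p25 ∧ p9 → p29]; rule 16 [p5 → p34]. Adds p37, p11, p29, p34.
Round 2: rule 1 [p29 → p2]; rule 13 [p34 → p3]; rule 14 [p11 → p8]. Adds p2, p3, p8.
Round 3: rule 7 [p2 ∧ p3 → p31]; rule 11 [p2 ∧ p8 → p7]; rule 12 [p3 ∧ p15 → p23]. Adds p31, p7, p23.
Round 4: rule 3 [p34 ∧ p23 → p1]; rule 10 [p7 ∧ p10 ∧ p23 → p27]. Adds p1, p27.
p27 first appears in round 4.

4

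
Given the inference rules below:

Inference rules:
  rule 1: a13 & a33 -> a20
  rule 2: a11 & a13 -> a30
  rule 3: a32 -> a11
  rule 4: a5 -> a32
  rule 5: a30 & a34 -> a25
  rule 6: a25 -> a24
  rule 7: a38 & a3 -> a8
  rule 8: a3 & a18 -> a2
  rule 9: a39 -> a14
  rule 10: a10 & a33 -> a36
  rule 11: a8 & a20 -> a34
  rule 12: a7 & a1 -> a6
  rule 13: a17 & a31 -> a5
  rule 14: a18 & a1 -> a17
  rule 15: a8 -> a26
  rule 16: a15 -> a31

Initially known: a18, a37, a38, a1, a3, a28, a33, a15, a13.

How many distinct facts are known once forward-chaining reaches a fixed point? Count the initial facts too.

22

Round 1 — rule 1, rule 7, rule 8, rule 14, rule 16, derive a20, a8, a2, a17, a31.
Round 2 — rule 11, rule 13, rule 15, derive a34, a5, a26.
Round 3 — rule 4, derive a32.
Round 4 — rule 3, derive a11.
Round 5 — rule 2, derive a30.
Round 6 — rule 5, derive a25.
Round 7 — rule 6, derive a24.
Closure: {a1, a11, a13, a15, a17, a18, a2, a20, a24, a25, a26, a28, a3, a30, a31, a32, a33, a34, a37, a38, a5, a8} — 22 facts.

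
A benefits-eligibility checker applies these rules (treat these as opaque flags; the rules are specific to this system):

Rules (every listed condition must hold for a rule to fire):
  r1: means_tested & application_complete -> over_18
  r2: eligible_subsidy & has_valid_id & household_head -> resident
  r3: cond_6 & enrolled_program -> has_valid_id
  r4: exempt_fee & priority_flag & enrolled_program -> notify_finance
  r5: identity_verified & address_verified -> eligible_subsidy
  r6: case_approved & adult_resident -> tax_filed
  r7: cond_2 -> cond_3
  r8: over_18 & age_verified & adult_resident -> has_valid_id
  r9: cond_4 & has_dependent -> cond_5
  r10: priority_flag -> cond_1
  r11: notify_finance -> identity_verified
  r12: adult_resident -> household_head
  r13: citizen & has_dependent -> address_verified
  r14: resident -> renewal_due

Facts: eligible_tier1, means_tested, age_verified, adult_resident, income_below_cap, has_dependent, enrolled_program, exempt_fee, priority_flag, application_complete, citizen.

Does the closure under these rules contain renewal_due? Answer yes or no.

Round 1 fires r1, r4, r10, r12, r13, giving over_18, notify_finance, cond_1, household_head, address_verified.
Round 2 fires r8, r11, giving has_valid_id, identity_verified.
Round 3 fires r5, giving eligible_subsidy.
Round 4 fires r2, giving resident.
Round 5 fires r14, giving renewal_due.
renewal_due appears in round 5, so it is derivable.

yes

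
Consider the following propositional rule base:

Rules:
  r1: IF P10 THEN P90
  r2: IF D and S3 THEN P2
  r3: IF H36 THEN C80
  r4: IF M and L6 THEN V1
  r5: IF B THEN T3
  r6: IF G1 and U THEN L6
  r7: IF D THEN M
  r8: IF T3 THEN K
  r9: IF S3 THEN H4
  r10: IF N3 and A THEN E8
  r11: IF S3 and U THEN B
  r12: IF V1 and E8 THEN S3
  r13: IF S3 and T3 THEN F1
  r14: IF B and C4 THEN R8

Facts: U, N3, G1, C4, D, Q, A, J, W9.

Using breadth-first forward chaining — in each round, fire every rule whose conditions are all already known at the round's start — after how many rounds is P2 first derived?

4

Round 1 fires r6, r7, r10, giving L6, M, E8.
Round 2 fires r4, giving V1.
Round 3 fires r12, giving S3.
Round 4 fires r2, r9, r11, giving P2, H4, B.
P2 first appears in round 4.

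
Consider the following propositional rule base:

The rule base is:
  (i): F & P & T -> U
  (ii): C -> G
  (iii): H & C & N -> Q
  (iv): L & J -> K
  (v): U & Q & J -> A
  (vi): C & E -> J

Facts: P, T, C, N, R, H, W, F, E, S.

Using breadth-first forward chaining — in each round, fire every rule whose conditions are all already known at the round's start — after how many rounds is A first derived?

Round 1: (i) [F & P & T -> U]; (ii) [C -> G]; (iii) [H & C & N -> Q]; (vi) [C & E -> J]. New: U, G, Q, J.
Round 2: (v) [U & Q & J -> A]. New: A.
A first appears in round 2.

2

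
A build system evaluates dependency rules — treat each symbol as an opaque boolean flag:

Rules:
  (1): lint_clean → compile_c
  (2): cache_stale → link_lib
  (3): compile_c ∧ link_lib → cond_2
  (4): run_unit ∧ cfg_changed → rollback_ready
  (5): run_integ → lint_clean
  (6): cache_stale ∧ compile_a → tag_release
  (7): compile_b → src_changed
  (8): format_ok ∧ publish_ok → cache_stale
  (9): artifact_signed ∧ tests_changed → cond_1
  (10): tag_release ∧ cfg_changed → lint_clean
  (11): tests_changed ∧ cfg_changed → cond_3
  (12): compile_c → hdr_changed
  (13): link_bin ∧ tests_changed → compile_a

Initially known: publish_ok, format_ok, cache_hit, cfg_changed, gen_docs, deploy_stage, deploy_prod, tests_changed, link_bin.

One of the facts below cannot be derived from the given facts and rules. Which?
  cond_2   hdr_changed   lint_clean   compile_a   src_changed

Round 1 — (8), (11), (13), derive cache_stale, cond_3, compile_a.
Round 2 — (2), (6), derive link_lib, tag_release.
Round 3 — (10), derive lint_clean.
Round 4 — (1), derive compile_c.
Round 5 — (3), (12), derive cond_2, hdr_changed.
Derived: lint_clean (round 3), cond_2 (round 5), hdr_changed (round 5), compile_a (round 1). src_changed never appears in any round.

src_changed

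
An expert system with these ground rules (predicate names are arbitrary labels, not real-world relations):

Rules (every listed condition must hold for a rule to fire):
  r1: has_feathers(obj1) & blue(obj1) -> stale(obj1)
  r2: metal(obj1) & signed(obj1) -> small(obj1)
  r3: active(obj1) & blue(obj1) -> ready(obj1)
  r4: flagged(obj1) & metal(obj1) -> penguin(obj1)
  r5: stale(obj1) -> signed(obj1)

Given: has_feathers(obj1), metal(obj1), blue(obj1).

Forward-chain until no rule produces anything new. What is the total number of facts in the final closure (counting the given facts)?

Round 1: r1 [has_feathers(obj1) & blue(obj1) -> stale(obj1)]. New: stale(obj1).
Round 2: r5 [stale(obj1) -> signed(obj1)]. New: signed(obj1).
Round 3: r2 [metal(obj1) & signed(obj1) -> small(obj1)]. New: small(obj1).
Closure: {blue(obj1), has_feathers(obj1), metal(obj1), signed(obj1), small(obj1), stale(obj1)} — 6 facts.

6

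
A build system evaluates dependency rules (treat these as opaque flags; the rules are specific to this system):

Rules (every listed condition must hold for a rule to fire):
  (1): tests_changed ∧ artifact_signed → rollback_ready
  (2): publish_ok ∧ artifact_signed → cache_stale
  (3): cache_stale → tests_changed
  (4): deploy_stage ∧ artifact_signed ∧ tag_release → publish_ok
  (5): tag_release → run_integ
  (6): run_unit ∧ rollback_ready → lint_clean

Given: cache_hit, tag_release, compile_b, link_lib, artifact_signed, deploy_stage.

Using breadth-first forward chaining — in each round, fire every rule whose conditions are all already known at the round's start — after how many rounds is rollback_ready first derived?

4

[1] (4) [deploy_stage ∧ artifact_signed ∧ tag_release → publish_ok]; (5) [tag_release → run_integ]. ⇒ new: publish_ok, run_integ.
[2] (2) [publish_ok ∧ artifact_signed → cache_stale]. ⇒ new: cache_stale.
[3] (3) [cache_stale → tests_changed]. ⇒ new: tests_changed.
[4] (1) [tests_changed ∧ artifact_signed → rollback_ready]. ⇒ new: rollback_ready.
rollback_ready first appears in round 4.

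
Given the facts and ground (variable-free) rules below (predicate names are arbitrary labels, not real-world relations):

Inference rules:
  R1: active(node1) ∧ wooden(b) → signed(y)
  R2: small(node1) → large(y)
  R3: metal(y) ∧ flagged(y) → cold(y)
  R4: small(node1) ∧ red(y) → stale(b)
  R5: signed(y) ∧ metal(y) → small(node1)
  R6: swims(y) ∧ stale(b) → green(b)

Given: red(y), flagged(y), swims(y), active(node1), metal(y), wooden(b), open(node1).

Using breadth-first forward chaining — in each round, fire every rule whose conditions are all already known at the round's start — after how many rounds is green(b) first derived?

4

Round 1 — R1, R3, derive signed(y), cold(y).
Round 2 — R5, derive small(node1).
Round 3 — R2, R4, derive large(y), stale(b).
Round 4 — R6, derive green(b).
green(b) first appears in round 4.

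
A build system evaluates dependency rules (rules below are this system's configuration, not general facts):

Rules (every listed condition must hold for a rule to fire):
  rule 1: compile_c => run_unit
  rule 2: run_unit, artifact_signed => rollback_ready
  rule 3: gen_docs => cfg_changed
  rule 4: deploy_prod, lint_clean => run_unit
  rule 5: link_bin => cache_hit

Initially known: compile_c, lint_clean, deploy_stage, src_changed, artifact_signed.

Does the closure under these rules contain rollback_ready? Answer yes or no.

Round 1: rule 1 [compile_c => run_unit]. New: run_unit.
Round 2: rule 2 [run_unit, artifact_signed => rollback_ready]. New: rollback_ready.
rollback_ready appears in round 2, so it is derivable.

yes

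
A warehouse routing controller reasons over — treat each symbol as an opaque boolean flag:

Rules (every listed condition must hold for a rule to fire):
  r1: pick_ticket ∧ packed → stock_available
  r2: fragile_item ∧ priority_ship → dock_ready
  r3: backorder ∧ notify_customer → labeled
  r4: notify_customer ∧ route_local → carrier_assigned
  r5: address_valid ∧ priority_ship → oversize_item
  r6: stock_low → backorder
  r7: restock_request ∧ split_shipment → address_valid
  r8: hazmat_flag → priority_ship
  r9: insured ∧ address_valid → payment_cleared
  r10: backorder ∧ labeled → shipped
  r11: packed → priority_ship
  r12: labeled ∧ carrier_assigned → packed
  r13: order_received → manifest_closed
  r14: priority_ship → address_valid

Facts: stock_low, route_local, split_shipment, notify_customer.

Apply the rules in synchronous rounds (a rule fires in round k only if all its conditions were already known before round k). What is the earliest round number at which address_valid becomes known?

5

[1] r4 [notify_customer ∧ route_local → carrier_assigned]; r6 [stock_low → backorder]. ⇒ new: carrier_assigned, backorder.
[2] r3 [backorder ∧ notify_customer → labeled]. ⇒ new: labeled.
[3] r10 [backorder ∧ labeled → shipped]; r12 [labeled ∧ carrier_assigned → packed]. ⇒ new: shipped, packed.
[4] r11 [packed → priority_ship]. ⇒ new: priority_ship.
[5] r14 [priority_ship → address_valid]. ⇒ new: address_valid.
address_valid first appears in round 5.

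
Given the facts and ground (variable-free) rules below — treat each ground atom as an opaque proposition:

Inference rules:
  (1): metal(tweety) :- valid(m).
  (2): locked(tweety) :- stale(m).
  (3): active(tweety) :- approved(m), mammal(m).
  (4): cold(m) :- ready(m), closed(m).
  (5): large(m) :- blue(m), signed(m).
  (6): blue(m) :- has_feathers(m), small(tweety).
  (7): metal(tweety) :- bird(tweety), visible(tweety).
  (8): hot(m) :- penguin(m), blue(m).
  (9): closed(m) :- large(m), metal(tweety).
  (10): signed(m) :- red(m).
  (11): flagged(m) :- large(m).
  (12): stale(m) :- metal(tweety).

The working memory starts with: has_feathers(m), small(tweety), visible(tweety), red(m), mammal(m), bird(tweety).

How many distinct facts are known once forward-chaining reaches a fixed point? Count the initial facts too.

14

Round 1 — (6), (7), (10), derive blue(m), metal(tweety), signed(m).
Round 2 — (5), (12), derive large(m), stale(m).
Round 3 — (2), (9), (11), derive locked(tweety), closed(m), flagged(m).
Closure: {bird(tweety), blue(m), closed(m), flagged(m), has_feathers(m), large(m), locked(tweety), mammal(m), metal(tweety), red(m), signed(m), small(tweety), stale(m), visible(tweety)} — 14 facts.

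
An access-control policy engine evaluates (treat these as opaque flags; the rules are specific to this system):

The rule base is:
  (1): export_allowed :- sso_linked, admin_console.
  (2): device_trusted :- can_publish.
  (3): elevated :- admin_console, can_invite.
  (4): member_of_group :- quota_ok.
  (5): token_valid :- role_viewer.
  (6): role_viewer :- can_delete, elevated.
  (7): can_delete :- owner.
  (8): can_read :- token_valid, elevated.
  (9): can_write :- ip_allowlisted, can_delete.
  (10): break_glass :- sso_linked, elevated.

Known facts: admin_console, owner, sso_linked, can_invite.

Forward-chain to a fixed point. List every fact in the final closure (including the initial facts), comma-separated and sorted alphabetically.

Round 1 fires (1), (3), (7), giving export_allowed, elevated, can_delete.
Round 2 fires (6), (10), giving role_viewer, break_glass.
Round 3 fires (5), giving token_valid.
Round 4 fires (8), giving can_read.

admin_console, break_glass, can_delete, can_invite, can_read, elevated, export_allowed, owner, role_viewer, sso_linked, token_valid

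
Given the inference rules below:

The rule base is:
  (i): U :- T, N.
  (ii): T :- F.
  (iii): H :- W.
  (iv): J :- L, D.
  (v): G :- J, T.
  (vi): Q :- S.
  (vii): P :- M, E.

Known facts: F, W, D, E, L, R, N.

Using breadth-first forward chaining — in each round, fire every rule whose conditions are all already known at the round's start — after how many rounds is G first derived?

Round 1: (ii) [T :- F.]; (iii) [H :- W.]; (iv) [J :- L, D.]. New: T, H, J.
Round 2: (i) [U :- T, N.]; (v) [G :- J, T.]. New: U, G.
G first appears in round 2.

2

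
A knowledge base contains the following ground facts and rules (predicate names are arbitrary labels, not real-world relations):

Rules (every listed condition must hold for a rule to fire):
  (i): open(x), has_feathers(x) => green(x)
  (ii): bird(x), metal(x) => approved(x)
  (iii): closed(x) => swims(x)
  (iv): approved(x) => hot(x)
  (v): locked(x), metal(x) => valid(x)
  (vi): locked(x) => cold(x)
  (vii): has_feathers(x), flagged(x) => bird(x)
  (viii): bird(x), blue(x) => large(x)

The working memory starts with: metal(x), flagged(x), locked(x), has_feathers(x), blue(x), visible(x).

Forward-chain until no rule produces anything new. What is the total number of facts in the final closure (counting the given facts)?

Round 1 fires (v), (vi), (vii), giving valid(x), cold(x), bird(x).
Round 2 fires (ii), (viii), giving approved(x), large(x).
Round 3 fires (iv), giving hot(x).
Closure: {approved(x), bird(x), blue(x), cold(x), flagged(x), has_feathers(x), hot(x), large(x), locked(x), metal(x), valid(x), visible(x)} — 12 facts.

12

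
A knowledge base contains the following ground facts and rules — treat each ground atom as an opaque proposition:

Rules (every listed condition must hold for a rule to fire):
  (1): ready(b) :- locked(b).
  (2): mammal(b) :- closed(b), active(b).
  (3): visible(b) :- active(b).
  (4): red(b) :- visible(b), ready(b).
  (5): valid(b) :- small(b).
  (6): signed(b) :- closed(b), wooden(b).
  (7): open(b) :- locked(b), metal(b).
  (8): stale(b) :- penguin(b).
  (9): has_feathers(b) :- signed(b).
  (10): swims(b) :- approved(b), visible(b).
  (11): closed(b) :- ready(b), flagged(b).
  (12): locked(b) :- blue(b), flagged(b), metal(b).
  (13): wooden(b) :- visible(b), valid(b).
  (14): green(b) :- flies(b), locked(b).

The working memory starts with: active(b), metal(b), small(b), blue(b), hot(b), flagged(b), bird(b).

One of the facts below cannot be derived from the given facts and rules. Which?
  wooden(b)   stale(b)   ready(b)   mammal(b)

Round 1 fires (3), (5), (12), giving visible(b), valid(b), locked(b).
Round 2 fires (1), (7), (13), giving ready(b), open(b), wooden(b).
Round 3 fires (4), (11), giving red(b), closed(b).
Round 4 fires (2), (6), giving mammal(b), signed(b).
Round 5 fires (9), giving has_feathers(b).
Derived: ready(b) (round 2), mammal(b) (round 4), wooden(b) (round 2). stale(b) never appears in any round.

stale(b)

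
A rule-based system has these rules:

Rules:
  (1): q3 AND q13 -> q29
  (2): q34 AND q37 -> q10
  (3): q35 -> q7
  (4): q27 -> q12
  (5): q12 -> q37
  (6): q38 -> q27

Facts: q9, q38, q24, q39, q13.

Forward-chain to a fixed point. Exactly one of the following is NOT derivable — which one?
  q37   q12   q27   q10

Round 1 — (6), derive q27.
Round 2 — (4), derive q12.
Round 3 — (5), derive q37.
Derived: q27 (round 1), q12 (round 2), q37 (round 3). q10 never appears in any round.

q10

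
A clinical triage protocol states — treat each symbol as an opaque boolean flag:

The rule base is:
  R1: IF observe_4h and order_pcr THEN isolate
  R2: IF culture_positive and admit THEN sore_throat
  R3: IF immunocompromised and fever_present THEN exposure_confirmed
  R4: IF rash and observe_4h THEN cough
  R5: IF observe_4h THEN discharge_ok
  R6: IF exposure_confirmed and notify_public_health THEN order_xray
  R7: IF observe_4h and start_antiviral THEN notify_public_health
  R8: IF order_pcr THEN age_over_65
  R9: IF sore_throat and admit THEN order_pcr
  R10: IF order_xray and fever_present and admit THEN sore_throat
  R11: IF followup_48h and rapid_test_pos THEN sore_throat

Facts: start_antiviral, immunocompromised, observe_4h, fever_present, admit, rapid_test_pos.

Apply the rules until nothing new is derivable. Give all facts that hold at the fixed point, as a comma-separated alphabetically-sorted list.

Round 1: R3 [IF immunocompromised and fever_present THEN exposure_confirmed]; R5 [IF observe_4h THEN discharge_ok]; R7 [IF observe_4h and start_antiviral THEN notify_public_health]. Adds exposure_confirmed, discharge_ok, notify_public_health.
Round 2: R6 [IF exposure_confirmed and notify_public_health THEN order_xray]. Adds order_xray.
Round 3: R10 [IF order_xray and fever_present and admit THEN sore_throat]. Adds sore_throat.
Round 4: R9 [IF sore_throat and admit THEN order_pcr]. Adds order_pcr.
Round 5: R1 [IF observe_4h and order_pcr THEN isolate]; R8 [IF order_pcr THEN age_over_65]. Adds isolate, age_over_65.

admit, age_over_65, discharge_ok, exposure_confirmed, fever_present, immunocompromised, isolate, notify_public_health, observe_4h, order_pcr, order_xray, rapid_test_pos, sore_throat, start_antiviral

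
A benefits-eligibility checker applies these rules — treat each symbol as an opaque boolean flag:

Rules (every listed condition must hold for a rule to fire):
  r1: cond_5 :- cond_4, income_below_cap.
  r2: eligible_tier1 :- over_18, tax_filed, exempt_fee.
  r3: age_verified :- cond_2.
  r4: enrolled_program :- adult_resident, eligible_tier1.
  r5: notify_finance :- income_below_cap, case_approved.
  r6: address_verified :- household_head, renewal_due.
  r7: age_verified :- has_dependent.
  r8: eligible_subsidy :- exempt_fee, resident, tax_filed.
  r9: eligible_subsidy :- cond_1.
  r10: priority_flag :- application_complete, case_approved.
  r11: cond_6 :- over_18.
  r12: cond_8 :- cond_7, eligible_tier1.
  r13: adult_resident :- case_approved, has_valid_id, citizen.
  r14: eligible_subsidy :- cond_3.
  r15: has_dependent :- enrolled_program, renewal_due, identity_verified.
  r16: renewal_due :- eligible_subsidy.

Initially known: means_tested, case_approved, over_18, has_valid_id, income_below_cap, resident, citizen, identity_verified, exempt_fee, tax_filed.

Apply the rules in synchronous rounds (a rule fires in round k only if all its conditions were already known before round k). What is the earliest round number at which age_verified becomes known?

[1] r2 [eligible_tier1 :- over_18, tax_filed, exempt_fee.]; r5 [notify_finance :- income_below_cap, case_approved.]; r8 [eligible_subsidy :- exempt_fee, resident, tax_filed.]; r11 [cond_6 :- over_18.]; r13 [adult_resident :- case_approved, has_valid_id, citizen.]. ⇒ new: eligible_tier1, notify_finance, eligible_subsidy, cond_6, adult_resident.
[2] r4 [enrolled_program :- adult_resident, eligible_tier1.]; r16 [renewal_due :- eligible_subsidy.]. ⇒ new: enrolled_program, renewal_due.
[3] r15 [has_dependent :- enrolled_program, renewal_due, identity_verified.]. ⇒ new: has_dependent.
[4] r7 [age_verified :- has_dependent.]. ⇒ new: age_verified.
age_verified first appears in round 4.

4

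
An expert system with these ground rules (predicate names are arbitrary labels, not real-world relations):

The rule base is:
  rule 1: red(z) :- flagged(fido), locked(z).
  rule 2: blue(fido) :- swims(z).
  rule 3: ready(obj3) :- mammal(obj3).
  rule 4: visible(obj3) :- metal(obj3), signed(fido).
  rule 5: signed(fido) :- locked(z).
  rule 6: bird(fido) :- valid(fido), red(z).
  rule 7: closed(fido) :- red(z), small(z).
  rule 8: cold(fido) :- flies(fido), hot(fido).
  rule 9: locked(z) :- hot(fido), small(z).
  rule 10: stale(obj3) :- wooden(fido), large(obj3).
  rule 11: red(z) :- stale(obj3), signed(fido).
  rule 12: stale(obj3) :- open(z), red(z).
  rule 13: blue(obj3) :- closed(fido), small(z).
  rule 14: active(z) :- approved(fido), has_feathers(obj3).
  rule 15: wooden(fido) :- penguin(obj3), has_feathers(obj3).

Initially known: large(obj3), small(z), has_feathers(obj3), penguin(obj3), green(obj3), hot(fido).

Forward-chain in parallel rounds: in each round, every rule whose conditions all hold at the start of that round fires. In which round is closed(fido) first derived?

[1] rule 9 [locked(z) :- hot(fido), small(z).]; rule 15 [wooden(fido) :- penguin(obj3), has_feathers(obj3).]. ⇒ new: locked(z), wooden(fido).
[2] rule 5 [signed(fido) :- locked(z).]; rule 10 [stale(obj3) :- wooden(fido), large(obj3).]. ⇒ new: signed(fido), stale(obj3).
[3] rule 11 [red(z) :- stale(obj3), signed(fido).]. ⇒ new: red(z).
[4] rule 7 [closed(fido) :- red(z), small(z).]. ⇒ new: closed(fido).
closed(fido) first appears in round 4.

4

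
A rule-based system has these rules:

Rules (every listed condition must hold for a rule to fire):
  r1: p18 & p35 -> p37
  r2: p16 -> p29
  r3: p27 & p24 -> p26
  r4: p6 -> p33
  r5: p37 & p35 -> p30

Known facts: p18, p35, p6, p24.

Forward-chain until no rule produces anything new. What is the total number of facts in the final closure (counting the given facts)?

7

Round 1 fires r1, r4, giving p37, p33.
Round 2 fires r5, giving p30.
Closure: {p18, p24, p30, p33, p35, p37, p6} — 7 facts.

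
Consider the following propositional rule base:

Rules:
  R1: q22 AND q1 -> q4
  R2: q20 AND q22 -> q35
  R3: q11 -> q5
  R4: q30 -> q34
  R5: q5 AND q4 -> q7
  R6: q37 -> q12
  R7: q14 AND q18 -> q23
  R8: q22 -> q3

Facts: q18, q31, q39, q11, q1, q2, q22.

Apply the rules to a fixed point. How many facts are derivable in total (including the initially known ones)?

11

Round 1 fires R1, R3, R8, giving q4, q5, q3.
Round 2 fires R5, giving q7.
Closure: {q1, q11, q18, q2, q22, q3, q31, q39, q4, q5, q7} — 11 facts.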